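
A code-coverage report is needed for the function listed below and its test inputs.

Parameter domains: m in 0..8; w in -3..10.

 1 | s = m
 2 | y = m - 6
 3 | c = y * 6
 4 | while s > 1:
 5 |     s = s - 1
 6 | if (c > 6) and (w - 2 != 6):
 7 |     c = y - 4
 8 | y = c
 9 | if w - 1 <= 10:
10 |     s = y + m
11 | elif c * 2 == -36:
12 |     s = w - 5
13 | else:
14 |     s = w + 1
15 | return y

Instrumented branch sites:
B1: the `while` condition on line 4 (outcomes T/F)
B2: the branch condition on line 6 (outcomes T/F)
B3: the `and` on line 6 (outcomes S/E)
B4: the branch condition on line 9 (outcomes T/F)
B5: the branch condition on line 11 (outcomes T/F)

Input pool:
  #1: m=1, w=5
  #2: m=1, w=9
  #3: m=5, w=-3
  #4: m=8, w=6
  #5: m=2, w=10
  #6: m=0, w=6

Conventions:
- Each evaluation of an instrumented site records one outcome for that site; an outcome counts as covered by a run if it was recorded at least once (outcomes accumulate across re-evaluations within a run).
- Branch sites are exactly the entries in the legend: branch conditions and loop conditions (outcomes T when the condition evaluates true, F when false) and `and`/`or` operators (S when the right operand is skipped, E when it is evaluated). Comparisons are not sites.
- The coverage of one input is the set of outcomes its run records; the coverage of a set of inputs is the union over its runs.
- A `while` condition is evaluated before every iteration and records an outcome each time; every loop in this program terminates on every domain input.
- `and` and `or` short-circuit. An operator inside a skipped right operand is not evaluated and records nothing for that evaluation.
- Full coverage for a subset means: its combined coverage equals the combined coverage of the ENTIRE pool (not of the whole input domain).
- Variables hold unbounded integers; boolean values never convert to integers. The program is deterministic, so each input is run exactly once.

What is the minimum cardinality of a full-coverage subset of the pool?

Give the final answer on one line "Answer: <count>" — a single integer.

input #1, m=1, w=5: events B1->F, B3->S, B2->F, B4->T; outcomes B1=F, B2=F, B3=S, B4=T
input #2, m=1, w=9: events B1->F, B3->S, B2->F, B4->T; outcomes B1=F, B2=F, B3=S, B4=T
input #3, m=5, w=-3: events B1->T, B1->T, B1->T, B1->T, B1->F, B3->S, B2->F, B4->T; outcomes B1=T, B1=F, B2=F, B3=S, B4=T
input #4, m=8, w=6: events B1->T, B1->T, B1->T, B1->T, B1->T, B1->T, B1->T, B1->F, B3->E, B2->T, B4->T; outcomes B1=T, B1=F, B2=T, B3=E, B4=T
input #5, m=2, w=10: events B1->T, B1->F, B3->S, B2->F, B4->T; outcomes B1=T, B1=F, B2=F, B3=S, B4=T
input #6, m=0, w=6: events B1->F, B3->S, B2->F, B4->T; outcomes B1=F, B2=F, B3=S, B4=T
together the pool reaches 7 outcomes: B1=T, B1=F, B2=T, B2=F, B3=S, B3=E, B4=T
every size-1 subset falls short of the 7 outcomes (best: 5/7)
the canonical winner is {1, 4}: size 2, full 7-outcome coverage, earliest index list among size-2 covers

Answer: 2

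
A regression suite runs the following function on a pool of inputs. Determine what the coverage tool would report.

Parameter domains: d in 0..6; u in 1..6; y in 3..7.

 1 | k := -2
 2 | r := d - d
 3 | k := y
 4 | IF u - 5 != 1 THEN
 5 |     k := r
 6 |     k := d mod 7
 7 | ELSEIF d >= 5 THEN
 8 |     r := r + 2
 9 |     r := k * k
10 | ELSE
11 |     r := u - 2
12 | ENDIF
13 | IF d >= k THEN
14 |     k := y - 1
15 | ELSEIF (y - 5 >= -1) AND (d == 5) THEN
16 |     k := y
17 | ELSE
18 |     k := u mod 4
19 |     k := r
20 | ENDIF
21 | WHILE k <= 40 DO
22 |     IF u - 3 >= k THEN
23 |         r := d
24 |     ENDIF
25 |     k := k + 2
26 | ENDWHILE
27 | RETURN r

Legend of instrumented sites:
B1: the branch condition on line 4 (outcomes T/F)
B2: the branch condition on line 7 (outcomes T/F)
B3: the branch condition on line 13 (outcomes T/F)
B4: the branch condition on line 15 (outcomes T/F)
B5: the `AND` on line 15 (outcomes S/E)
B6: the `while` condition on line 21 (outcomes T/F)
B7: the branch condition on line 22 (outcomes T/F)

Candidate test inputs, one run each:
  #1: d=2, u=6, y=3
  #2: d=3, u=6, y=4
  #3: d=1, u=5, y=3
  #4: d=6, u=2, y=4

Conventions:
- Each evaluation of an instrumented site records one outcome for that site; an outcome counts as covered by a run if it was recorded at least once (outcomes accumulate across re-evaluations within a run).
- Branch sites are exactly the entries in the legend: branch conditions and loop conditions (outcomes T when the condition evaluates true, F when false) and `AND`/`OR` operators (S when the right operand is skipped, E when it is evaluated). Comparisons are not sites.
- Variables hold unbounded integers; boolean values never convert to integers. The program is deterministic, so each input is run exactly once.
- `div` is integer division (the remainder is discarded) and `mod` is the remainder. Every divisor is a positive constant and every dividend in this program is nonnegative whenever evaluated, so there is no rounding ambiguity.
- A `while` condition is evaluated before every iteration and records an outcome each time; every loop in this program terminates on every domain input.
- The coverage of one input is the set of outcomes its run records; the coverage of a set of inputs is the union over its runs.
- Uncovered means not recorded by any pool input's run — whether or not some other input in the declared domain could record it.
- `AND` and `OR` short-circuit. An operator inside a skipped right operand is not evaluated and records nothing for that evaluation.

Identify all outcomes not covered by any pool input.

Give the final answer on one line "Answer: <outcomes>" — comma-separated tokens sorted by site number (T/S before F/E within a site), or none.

input #1, d=2, u=6, y=3: events B1->F, B2->F, B3->F, B5->S, B4->F, B6->T, B7->F, B6->T, B7->F, B6->T, B7->F, B6->T, B7->F, B6->T, ...; outcomes B1=F, B2=F, B3=F, B4=F, B5=S, B6=T, B6=F, B7=F
input #2, d=3, u=6, y=4: events B1->F, B2->F, B3->F, B5->E, B4->F, B6->T, B7->F, B6->T, B7->F, B6->T, B7->F, B6->T, B7->F, B6->T, ...; outcomes B1=F, B2=F, B3=F, B4=F, B5=E, B6=T, B6=F, B7=F
input #3, d=1, u=5, y=3: events B1->T, B3->T, B6->T, B7->T, B6->T, B7->F, B6->T, B7->F, B6->T, B7->F, B6->T, B7->F, B6->T, B7->F, ...; outcomes B1=T, B3=T, B6=T, B6=F, B7=T, B7=F
input #4, d=6, u=2, y=4: events B1->T, B3->T, B6->T, B7->F, B6->T, B7->F, B6->T, B7->F, B6->T, B7->F, B6->T, B7->F, B6->T, B7->F, ...; outcomes B1=T, B3=T, B6=T, B6=F, B7=F
union over the pool: B1=T, B1=F, B2=F, B3=T, B3=F, B4=F, B5=S, B5=E, B6=T, B6=F, B7=T, B7=F
uncovered (2 of 14): B2=T, B4=T

Answer: B2=T, B4=T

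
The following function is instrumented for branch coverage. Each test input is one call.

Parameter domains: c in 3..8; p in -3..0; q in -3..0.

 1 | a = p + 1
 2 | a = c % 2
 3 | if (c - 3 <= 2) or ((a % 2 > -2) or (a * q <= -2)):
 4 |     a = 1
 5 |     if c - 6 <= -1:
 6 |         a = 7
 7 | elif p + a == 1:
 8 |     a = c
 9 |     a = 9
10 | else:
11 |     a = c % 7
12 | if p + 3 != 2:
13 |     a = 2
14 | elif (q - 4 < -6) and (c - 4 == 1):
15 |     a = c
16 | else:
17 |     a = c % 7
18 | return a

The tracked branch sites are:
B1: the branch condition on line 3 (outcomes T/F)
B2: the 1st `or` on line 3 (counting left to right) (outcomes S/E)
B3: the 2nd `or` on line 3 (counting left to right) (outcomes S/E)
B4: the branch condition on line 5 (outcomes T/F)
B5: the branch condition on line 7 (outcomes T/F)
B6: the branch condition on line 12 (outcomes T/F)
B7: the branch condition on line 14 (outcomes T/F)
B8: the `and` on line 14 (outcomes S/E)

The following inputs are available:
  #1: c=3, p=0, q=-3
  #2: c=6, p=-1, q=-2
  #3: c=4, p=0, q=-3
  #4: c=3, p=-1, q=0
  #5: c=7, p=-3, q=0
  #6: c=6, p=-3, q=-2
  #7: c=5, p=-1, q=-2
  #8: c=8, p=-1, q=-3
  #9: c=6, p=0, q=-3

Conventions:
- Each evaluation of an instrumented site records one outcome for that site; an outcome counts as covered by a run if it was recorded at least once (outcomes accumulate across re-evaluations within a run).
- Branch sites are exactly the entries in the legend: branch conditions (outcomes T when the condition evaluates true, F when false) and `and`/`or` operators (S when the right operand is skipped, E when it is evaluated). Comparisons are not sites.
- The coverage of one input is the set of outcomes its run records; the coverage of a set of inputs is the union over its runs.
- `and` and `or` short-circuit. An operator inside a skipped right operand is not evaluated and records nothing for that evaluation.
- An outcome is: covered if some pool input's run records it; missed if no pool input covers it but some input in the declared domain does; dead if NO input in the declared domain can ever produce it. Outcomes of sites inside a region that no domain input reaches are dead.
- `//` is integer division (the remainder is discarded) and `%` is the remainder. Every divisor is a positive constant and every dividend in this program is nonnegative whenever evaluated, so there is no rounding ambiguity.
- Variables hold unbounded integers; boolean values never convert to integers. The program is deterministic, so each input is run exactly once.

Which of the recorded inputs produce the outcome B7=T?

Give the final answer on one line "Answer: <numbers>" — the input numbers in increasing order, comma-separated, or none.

input #1 (c=3, p=0, q=-3): does not record B7=T
input #2 (c=6, p=-1, q=-2): does not record B7=T
input #3 (c=4, p=0, q=-3): does not record B7=T
input #4 (c=3, p=-1, q=0): does not record B7=T
input #5 (c=7, p=-3, q=0): does not record B7=T
input #6 (c=6, p=-3, q=-2): does not record B7=T
input #7 (c=5, p=-1, q=-2): does not record B7=T
input #8 (c=8, p=-1, q=-3): does not record B7=T
input #9 (c=6, p=0, q=-3): does not record B7=T

Answer: none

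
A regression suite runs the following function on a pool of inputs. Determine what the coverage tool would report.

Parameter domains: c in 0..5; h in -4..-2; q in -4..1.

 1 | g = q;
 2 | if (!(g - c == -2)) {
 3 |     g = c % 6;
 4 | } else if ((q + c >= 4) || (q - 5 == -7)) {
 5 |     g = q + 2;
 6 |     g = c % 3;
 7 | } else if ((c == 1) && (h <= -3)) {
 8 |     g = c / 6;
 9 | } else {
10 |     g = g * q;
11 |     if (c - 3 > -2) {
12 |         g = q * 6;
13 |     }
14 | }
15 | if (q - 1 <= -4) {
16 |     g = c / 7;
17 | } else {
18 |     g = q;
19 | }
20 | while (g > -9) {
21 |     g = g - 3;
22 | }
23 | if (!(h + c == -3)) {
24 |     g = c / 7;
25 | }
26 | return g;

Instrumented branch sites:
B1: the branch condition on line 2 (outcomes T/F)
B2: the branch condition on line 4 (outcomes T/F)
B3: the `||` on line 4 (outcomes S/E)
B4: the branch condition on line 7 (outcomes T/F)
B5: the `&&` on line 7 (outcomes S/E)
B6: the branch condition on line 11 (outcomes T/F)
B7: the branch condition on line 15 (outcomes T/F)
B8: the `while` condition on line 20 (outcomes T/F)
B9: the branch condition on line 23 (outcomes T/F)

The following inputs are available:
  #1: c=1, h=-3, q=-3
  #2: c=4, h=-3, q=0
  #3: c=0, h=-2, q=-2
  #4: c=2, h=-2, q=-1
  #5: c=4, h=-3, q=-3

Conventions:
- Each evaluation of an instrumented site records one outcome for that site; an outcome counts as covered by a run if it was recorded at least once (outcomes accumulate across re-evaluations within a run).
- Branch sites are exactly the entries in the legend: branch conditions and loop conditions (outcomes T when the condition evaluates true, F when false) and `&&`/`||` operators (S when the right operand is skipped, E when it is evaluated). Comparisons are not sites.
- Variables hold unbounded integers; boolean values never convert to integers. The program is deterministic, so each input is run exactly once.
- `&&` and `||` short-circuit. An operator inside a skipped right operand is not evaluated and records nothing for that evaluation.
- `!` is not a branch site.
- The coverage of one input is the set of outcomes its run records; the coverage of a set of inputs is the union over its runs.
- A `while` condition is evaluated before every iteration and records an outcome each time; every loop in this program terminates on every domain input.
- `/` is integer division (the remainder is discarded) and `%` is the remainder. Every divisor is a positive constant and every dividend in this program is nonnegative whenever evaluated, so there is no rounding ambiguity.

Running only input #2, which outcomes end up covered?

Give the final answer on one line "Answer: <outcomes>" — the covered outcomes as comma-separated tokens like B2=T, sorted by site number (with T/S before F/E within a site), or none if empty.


Simulating input #2 (c=4, h=-3, q=0) step by step:
  B1->T, B7->F, B8->T, B8->T, B8->T, B8->F, B9->T
as a set, this run covers: B1=T, B7=F, B8=T, B8=F, B9=T
Answer: B1=T, B7=F, B8=T, B8=F, B9=T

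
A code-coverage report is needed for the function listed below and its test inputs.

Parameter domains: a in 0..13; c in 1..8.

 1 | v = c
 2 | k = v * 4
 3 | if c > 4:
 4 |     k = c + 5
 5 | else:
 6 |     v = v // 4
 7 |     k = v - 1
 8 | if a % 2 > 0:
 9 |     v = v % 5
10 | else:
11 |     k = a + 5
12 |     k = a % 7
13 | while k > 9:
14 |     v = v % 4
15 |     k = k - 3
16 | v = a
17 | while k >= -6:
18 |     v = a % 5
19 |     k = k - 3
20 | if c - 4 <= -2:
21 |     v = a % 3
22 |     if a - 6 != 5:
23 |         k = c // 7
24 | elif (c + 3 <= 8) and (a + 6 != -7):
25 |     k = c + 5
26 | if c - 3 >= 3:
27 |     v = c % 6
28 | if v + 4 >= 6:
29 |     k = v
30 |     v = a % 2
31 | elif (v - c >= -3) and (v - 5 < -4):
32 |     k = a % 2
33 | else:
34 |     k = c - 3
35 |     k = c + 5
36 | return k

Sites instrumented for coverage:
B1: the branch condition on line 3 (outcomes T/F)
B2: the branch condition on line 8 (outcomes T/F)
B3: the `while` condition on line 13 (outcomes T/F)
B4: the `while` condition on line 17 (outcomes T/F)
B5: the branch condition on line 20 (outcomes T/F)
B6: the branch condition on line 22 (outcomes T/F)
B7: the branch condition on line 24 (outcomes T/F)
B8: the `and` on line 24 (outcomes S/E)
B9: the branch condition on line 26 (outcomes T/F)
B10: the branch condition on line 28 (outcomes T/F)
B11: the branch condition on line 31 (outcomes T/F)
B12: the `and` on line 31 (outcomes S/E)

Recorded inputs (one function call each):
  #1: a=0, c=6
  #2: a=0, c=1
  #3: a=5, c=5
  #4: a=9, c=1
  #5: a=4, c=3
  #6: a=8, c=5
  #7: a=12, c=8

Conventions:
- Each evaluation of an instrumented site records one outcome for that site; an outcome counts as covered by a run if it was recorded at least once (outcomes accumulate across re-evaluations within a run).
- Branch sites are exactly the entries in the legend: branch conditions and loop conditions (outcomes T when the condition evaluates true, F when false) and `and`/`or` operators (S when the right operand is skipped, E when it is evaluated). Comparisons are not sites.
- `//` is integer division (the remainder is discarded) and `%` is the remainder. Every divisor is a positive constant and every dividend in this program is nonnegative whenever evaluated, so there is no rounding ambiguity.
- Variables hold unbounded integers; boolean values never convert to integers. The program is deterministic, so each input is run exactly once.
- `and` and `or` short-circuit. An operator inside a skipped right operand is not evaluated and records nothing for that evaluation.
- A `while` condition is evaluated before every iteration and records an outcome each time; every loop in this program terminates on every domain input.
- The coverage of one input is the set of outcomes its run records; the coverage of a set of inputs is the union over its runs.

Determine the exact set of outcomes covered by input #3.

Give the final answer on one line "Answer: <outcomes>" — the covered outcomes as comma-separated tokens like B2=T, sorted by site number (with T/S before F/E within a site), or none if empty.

Running input #3 (a=5, c=5), event by event:
  B1->T, B2->T, B3->T, B3->F, B4->T, B4->T, B4->T, B4->T, B4->T, B4->F
  B5->F, B8->E, B7->T, B9->F, B10->F, B12->S, B11->F
collecting distinct outcomes: B1=T, B2=T, B3=T, B3=F, B4=T, B4=F, B5=F, B7=T, B8=E, B9=F, B10=F, B11=F, B12=S

Answer: B1=T, B2=T, B3=T, B3=F, B4=T, B4=F, B5=F, B7=T, B8=E, B9=F, B10=F, B11=F, B12=S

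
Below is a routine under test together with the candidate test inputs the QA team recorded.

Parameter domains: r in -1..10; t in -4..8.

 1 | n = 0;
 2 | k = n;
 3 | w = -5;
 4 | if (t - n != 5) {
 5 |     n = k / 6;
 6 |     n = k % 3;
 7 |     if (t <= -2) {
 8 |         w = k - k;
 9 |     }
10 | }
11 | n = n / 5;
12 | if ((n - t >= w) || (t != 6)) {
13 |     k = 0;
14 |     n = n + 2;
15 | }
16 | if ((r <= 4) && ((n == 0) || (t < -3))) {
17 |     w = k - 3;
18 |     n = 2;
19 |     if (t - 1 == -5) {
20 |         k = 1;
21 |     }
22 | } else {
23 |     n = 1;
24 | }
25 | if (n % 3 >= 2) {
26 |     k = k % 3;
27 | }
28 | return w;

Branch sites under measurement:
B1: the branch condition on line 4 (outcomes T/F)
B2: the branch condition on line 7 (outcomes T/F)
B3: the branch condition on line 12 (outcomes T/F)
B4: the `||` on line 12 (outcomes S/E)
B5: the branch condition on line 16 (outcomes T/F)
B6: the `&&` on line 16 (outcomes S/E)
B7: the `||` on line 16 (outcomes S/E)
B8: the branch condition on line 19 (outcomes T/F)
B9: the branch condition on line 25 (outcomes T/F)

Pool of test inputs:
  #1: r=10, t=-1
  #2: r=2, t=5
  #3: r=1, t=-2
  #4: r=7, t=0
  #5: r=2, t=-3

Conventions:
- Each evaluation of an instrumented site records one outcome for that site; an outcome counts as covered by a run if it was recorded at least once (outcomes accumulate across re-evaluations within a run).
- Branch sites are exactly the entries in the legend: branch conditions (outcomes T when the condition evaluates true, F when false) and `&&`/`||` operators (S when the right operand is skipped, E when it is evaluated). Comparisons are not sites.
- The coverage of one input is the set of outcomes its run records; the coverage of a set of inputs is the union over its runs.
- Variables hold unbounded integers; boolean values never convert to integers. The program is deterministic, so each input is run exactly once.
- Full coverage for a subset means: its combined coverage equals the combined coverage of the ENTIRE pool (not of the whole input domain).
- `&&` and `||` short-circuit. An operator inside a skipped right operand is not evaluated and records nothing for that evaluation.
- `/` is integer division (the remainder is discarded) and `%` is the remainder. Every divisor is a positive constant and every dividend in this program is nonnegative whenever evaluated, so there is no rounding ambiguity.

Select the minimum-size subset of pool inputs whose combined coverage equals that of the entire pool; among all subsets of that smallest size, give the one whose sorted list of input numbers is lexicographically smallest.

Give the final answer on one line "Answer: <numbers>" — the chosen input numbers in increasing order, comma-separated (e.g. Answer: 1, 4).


run #1 (r=10, t=-1) runs B1->T, B2->F, B4->S, B3->T, B6->S, B5->F, B9->F; records B1=T, B2=F, B3=T, B4=S, B5=F, B6=S, B9=F
run #2 (r=2, t=5) runs B1->F, B4->S, B3->T, B6->E, B7->E, B5->F, B9->F; records B1=F, B3=T, B4=S, B5=F, B6=E, B7=E, B9=F
run #3 (r=1, t=-2) runs B1->T, B2->T, B4->S, B3->T, B6->E, B7->E, B5->F, B9->F; records B1=T, B2=T, B3=T, B4=S, B5=F, B6=E, B7=E, B9=F
run #4 (r=7, t=0) runs B1->T, B2->F, B4->S, B3->T, B6->S, B5->F, B9->F; records B1=T, B2=F, B3=T, B4=S, B5=F, B6=S, B9=F
run #5 (r=2, t=-3) runs B1->T, B2->T, B4->S, B3->T, B6->E, B7->E, B5->F, B9->F; records B1=T, B2=T, B3=T, B4=S, B5=F, B6=E, B7=E, B9=F
the full pool covers 11 outcomes: B1=T, B1=F, B2=T, B2=F, B3=T, B4=S, B5=F, B6=S, B6=E, B7=E, B9=F
size 1 is not enough: best union over all size-1 subsets is 8/11
size 2 is not enough: best union over all size-2 subsets is 10/11
inputs {1, 2, 3} (size 3) cover everything; no size-3 subset with a lexicographically smaller index list covers all 11
Answer: 1, 2, 3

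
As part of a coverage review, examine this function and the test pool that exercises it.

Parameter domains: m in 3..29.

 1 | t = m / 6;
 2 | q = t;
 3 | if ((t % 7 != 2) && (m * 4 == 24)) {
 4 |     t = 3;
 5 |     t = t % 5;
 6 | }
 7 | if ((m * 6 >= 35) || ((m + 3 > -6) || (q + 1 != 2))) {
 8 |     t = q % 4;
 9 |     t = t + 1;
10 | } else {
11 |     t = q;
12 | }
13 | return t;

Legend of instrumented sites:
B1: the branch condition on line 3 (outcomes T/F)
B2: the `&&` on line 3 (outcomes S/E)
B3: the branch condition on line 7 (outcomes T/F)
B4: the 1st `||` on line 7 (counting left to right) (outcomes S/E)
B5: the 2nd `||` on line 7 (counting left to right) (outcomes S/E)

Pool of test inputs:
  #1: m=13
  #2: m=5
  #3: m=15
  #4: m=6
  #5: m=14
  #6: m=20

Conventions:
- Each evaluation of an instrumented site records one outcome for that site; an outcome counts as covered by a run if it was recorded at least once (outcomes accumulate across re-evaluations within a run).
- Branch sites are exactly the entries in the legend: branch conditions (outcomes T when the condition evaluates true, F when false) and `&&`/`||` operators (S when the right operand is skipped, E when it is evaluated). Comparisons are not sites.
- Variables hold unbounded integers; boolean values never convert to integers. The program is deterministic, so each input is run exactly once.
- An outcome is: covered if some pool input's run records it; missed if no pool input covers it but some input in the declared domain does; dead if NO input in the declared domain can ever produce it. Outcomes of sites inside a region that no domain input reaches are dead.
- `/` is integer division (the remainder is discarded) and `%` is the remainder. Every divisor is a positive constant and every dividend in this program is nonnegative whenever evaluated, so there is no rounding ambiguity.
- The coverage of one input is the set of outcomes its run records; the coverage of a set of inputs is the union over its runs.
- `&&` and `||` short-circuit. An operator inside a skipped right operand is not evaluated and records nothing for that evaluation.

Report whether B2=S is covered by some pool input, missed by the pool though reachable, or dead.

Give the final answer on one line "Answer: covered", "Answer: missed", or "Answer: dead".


B2=S is recorded by pool input(s) 1, 3, 5 -> covered
Answer: covered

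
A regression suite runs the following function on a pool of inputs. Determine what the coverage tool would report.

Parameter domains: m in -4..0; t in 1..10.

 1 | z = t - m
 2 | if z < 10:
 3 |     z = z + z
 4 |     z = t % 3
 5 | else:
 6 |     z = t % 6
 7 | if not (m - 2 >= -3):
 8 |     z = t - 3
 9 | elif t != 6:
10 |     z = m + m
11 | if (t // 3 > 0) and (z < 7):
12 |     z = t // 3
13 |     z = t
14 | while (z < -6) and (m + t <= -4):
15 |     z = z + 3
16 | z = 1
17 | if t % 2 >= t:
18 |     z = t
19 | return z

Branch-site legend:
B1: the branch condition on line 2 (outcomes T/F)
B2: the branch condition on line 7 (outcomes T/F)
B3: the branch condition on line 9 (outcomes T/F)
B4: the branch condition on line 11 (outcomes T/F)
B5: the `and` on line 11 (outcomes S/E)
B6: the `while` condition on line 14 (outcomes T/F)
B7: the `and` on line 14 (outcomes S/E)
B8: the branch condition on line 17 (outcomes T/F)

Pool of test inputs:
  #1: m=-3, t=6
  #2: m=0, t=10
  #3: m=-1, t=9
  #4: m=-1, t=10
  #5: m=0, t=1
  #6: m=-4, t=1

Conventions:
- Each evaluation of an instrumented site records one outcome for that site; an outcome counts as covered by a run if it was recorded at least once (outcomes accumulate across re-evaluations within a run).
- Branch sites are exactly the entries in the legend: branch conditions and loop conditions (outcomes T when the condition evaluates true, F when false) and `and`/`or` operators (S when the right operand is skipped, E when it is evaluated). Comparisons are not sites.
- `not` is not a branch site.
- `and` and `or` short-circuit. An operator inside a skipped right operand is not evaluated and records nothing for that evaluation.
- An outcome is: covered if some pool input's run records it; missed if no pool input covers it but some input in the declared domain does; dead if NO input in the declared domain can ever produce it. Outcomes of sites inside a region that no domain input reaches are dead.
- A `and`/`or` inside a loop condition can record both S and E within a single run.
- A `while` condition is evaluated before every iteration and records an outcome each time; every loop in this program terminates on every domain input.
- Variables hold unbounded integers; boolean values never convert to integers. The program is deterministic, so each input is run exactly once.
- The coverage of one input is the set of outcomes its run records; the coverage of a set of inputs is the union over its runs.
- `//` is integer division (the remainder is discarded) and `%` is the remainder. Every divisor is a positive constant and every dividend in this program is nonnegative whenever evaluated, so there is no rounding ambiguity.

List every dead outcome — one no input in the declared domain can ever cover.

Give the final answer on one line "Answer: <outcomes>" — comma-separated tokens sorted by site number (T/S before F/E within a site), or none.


exhaustive pass over the 50-input domain:
  B6=T: no domain input ever produces it -> dead
  B7=E: no domain input ever produces it -> dead
  reachable outcomes have witnesses, e.g. B1=T (e.g. m=-4, t=1), B1=F (e.g. m=-4, t=6), B2=T (e.g. m=-4, t=1), B2=F (e.g. m=-1, t=1)
Answer: B6=T, B7=E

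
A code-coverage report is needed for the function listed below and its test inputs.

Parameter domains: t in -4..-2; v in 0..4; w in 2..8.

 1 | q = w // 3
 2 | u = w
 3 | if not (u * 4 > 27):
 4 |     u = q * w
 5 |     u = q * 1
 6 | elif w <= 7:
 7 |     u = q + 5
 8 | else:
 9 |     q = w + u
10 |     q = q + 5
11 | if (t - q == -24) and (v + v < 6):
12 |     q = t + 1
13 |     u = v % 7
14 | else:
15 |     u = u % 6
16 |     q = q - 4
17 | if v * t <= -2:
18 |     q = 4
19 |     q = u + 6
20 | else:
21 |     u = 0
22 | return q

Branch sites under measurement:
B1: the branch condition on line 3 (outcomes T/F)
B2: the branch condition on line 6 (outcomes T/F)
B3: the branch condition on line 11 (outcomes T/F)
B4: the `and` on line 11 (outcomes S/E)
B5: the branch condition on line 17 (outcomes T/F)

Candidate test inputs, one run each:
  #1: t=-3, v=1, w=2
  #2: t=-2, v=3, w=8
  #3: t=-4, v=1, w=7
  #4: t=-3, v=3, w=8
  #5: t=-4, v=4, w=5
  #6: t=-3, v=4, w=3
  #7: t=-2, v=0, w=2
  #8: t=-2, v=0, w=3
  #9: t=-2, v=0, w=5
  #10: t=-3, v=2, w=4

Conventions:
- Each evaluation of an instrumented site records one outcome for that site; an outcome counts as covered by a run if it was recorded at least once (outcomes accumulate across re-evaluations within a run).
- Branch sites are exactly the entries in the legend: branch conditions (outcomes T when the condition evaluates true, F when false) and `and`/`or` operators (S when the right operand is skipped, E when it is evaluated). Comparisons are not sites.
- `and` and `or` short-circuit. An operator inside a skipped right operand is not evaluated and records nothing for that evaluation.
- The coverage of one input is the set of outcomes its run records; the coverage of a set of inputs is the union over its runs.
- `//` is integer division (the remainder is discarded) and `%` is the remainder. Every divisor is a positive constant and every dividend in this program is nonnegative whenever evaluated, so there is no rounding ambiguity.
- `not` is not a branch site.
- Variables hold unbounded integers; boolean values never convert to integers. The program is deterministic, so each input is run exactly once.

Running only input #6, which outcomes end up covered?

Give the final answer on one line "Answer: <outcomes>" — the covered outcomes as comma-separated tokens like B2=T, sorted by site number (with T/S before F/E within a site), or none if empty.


Tracing the run of input #6 (t=-3, v=4, w=3):
  B1->T, B4->S, B3->F, B5->T
deduplicating events, the covered set is: B1=T, B3=F, B4=S, B5=T
Answer: B1=T, B3=F, B4=S, B5=T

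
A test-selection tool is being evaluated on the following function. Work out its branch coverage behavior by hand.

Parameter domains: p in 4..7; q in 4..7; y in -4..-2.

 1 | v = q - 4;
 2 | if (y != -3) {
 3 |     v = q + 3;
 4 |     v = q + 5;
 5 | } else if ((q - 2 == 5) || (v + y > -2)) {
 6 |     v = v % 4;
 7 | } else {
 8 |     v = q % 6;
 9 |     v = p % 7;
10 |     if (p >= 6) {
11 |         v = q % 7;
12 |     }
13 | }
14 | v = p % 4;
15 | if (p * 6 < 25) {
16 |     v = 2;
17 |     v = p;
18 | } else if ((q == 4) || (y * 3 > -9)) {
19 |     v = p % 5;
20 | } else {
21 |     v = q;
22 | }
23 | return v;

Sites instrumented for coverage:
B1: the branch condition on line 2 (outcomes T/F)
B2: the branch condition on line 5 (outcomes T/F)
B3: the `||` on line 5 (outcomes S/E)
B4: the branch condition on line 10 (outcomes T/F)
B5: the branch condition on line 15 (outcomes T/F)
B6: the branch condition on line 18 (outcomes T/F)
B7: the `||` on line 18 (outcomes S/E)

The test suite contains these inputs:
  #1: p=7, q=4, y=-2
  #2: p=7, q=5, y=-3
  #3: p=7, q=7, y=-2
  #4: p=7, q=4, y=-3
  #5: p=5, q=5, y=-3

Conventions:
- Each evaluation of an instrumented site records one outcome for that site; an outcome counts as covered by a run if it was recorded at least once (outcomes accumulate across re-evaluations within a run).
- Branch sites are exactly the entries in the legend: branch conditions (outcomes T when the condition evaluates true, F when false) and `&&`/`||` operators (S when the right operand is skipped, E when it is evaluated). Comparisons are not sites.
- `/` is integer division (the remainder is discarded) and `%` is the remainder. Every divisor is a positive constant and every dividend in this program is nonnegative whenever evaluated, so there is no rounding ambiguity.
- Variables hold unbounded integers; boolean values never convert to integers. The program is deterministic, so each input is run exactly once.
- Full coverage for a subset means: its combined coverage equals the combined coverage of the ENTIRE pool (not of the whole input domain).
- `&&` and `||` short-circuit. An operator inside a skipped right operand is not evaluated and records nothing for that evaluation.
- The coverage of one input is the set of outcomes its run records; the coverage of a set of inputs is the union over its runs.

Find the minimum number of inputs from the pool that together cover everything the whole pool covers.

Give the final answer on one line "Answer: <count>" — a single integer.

input #1 (p=7, q=4, y=-2): events B1->T, B5->F, B7->S, B6->T; covers B1=T, B5=F, B6=T, B7=S
input #2 (p=7, q=5, y=-3): events B1->F, B3->E, B2->F, B4->T, B5->F, B7->E, B6->F; covers B1=F, B2=F, B3=E, B4=T, B5=F, B6=F, B7=E
input #3 (p=7, q=7, y=-2): events B1->T, B5->F, B7->E, B6->T; covers B1=T, B5=F, B6=T, B7=E
input #4 (p=7, q=4, y=-3): events B1->F, B3->E, B2->F, B4->T, B5->F, B7->S, B6->T; covers B1=F, B2=F, B3=E, B4=T, B5=F, B6=T, B7=S
input #5 (p=5, q=5, y=-3): events B1->F, B3->E, B2->F, B4->F, B5->F, B7->E, B6->F; covers B1=F, B2=F, B3=E, B4=F, B5=F, B6=F, B7=E
together the pool reaches 11 outcomes: B1=T, B1=F, B2=F, B3=E, B4=T, B4=F, B5=F, B6=T, B6=F, B7=S, B7=E
every size-1 subset falls short of the 11 outcomes (best: 7/11)
every size-2 subset falls short of the 11 outcomes (best: 10/11)
at size 3, {1, 2, 5} reaches all 11 outcomes; every lexicographically earlier size-3 subset fails

Answer: 3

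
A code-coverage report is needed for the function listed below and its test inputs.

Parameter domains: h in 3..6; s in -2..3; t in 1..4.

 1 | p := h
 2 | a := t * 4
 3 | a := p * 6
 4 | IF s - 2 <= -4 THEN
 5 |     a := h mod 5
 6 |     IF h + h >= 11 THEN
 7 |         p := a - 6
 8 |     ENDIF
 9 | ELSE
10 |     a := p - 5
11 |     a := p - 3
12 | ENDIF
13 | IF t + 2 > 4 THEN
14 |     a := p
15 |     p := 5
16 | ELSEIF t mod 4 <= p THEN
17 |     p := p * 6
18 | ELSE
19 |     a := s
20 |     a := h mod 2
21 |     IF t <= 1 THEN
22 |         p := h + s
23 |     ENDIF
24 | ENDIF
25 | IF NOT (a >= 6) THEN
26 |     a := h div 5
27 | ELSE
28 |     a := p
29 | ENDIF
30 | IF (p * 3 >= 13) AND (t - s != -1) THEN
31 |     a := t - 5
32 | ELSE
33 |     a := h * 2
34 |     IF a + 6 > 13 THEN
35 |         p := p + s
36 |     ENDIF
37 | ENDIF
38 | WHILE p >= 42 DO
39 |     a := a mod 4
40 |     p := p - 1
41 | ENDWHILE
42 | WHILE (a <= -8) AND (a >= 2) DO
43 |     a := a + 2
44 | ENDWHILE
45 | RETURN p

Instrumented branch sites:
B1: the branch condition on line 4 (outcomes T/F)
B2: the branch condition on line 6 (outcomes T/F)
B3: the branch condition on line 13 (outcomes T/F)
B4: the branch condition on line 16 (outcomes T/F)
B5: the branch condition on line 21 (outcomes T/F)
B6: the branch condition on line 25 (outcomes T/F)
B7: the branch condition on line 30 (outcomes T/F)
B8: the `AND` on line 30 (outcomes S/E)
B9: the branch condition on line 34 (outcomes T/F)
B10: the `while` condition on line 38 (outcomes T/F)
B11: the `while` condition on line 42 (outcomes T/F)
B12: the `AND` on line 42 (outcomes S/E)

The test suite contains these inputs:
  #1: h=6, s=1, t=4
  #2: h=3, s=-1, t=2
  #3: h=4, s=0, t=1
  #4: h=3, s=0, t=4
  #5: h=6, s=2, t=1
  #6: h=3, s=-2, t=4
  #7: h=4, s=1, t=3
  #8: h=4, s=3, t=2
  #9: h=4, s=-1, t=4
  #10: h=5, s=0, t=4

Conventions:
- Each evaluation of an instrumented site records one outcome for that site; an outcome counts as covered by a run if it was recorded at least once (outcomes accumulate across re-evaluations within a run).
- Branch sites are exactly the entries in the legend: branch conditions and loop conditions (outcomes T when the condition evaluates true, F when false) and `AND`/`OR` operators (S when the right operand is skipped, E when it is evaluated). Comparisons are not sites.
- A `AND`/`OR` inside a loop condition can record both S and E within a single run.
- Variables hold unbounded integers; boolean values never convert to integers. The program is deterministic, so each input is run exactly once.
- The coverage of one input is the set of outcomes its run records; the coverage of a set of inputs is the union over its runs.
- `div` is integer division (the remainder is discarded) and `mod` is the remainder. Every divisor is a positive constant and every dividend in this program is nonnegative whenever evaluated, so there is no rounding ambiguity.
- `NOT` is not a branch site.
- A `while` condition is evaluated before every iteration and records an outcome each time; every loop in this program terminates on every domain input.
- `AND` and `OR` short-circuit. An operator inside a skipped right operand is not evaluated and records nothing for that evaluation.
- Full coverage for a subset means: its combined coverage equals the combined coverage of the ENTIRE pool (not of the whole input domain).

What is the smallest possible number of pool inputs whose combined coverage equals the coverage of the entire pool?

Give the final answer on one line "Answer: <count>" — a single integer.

input #1 (h=6, s=1, t=4): events B1->F, B3->T, B6->F, B8->E, B7->T, B10->F, B12->S, B11->F; covers B1=F, B3=T, B6=F, B7=T, B8=E, B10=F, B11=F, B12=S
input #2 (h=3, s=-1, t=2): events B1->F, B3->F, B4->T, B6->T, B8->E, B7->T, B10->F, B12->S, B11->F; covers B1=F, B3=F, B4=T, B6=T, B7=T, B8=E, B10=F, B11=F, B12=S
input #3 (h=4, s=0, t=1): events B1->F, B3->F, B4->T, B6->T, B8->E, B7->T, B10->F, B12->S, B11->F; covers B1=F, B3=F, B4=T, B6=T, B7=T, B8=E, B10=F, B11=F, B12=S
input #4 (h=3, s=0, t=4): events B1->F, B3->T, B6->T, B8->E, B7->T, B10->F, B12->S, B11->F; covers B1=F, B3=T, B6=T, B7=T, B8=E, B10=F, B11=F, B12=S
input #5 (h=6, s=2, t=1): events B1->F, B3->F, B4->T, B6->T, B8->E, B7->F, B9->T, B10->F, B12->S, B11->F; covers B1=F, B3=F, B4=T, B6=T, B7=F, B8=E, B9=T, B10=F, B11=F, B12=S
input #6 (h=3, s=-2, t=4): events B1->T, B2->F, B3->T, B6->T, B8->E, B7->T, B10->F, B12->S, B11->F; covers B1=T, B2=F, B3=T, B6=T, B7=T, B8=E, B10=F, B11=F, B12=S
input #7 (h=4, s=1, t=3): events B1->F, B3->T, B6->T, B8->E, B7->T, B10->F, B12->S, B11->F; covers B1=F, B3=T, B6=T, B7=T, B8=E, B10=F, B11=F, B12=S
input #8 (h=4, s=3, t=2): events B1->F, B3->F, B4->T, B6->T, B8->E, B7->F, B9->T, B10->F, B12->S, B11->F; covers B1=F, B3=F, B4=T, B6=T, B7=F, B8=E, B9=T, B10=F, B11=F, B12=S
input #9 (h=4, s=-1, t=4): events B1->F, B3->T, B6->T, B8->E, B7->T, B10->F, B12->S, B11->F; covers B1=F, B3=T, B6=T, B7=T, B8=E, B10=F, B11=F, B12=S
input #10 (h=5, s=0, t=4): events B1->F, B3->T, B6->T, B8->E, B7->T, B10->F, B12->S, B11->F; covers B1=F, B3=T, B6=T, B7=T, B8=E, B10=F, B11=F, B12=S
the full pool covers 15 outcomes: B1=T, B1=F, B2=F, B3=T, B3=F, B4=T, B6=T, B6=F, B7=T, B7=F, B8=E, B9=T, B10=F, B11=F, B12=S
size 1 is not enough: best union over all size-1 subsets is 10/15
size 2 is not enough: best union over all size-2 subsets is 14/15
at size 3, {1, 5, 6} reaches all 15 outcomes; every lexicographically earlier size-3 subset fails

Answer: 3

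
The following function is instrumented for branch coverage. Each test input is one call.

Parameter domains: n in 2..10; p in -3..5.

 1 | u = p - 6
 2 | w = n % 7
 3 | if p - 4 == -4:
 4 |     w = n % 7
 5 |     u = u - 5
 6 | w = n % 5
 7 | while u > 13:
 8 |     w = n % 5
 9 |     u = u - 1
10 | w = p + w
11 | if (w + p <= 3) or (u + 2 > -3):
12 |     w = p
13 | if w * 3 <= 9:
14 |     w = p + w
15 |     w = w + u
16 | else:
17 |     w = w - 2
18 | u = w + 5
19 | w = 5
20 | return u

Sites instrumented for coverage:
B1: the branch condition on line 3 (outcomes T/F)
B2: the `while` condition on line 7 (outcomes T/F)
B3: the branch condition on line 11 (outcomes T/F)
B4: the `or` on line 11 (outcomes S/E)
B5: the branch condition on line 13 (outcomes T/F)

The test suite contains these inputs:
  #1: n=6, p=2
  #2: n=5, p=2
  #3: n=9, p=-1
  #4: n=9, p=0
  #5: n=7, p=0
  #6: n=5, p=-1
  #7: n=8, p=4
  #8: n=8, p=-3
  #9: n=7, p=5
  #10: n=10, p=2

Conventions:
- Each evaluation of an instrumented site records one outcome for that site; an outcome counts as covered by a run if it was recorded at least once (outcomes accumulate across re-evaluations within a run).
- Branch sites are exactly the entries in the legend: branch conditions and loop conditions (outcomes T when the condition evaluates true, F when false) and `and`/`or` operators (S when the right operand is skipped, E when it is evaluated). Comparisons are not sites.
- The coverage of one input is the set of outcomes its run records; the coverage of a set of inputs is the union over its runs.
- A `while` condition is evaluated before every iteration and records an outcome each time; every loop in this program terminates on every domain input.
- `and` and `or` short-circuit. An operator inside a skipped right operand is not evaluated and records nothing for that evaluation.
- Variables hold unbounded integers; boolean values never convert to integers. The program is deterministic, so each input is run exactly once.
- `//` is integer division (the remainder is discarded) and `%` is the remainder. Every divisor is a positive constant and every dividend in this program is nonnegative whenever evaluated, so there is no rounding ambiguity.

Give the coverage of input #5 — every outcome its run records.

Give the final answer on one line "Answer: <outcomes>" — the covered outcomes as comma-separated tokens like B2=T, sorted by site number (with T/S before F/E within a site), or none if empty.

Running input #5 (n=7, p=0), event by event:
  B1->T, B2->F, B4->S, B3->T, B5->T
as a set, this run covers: B1=T, B2=F, B3=T, B4=S, B5=T

Answer: B1=T, B2=F, B3=T, B4=S, B5=T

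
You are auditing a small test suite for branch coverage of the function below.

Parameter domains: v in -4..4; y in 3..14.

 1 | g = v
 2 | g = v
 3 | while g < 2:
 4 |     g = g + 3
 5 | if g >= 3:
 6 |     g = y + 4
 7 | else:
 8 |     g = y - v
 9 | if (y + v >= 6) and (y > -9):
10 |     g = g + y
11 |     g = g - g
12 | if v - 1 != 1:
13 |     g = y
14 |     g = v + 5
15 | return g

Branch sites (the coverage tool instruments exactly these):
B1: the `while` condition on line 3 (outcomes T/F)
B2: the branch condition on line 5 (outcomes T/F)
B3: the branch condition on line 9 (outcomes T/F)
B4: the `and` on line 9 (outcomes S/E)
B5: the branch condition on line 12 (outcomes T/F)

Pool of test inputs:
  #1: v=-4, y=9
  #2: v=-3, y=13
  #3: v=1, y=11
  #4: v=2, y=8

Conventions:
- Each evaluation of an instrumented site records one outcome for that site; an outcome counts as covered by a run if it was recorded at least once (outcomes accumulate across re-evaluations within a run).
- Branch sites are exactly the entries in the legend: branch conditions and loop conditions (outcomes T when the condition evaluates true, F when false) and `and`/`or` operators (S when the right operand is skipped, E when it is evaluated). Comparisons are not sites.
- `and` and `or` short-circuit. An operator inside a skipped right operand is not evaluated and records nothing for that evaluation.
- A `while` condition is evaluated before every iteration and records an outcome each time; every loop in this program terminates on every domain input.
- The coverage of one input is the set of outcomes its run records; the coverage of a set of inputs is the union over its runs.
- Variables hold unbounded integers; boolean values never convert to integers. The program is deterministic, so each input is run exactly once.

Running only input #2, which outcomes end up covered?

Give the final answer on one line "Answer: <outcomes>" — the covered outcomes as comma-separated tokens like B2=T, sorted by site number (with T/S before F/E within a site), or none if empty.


Tracing the run of input #2 (v=-3, y=13):
  B1->T, B1->T, B1->F, B2->T, B4->E, B3->T, B5->T
deduplicating events, the covered set is: B1=T, B1=F, B2=T, B3=T, B4=E, B5=T
Answer: B1=T, B1=F, B2=T, B3=T, B4=E, B5=T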